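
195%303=195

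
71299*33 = 2352867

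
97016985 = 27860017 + 69156968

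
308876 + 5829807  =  6138683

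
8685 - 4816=3869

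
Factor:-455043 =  - 3^1*151681^1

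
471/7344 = 157/2448= 0.06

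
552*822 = 453744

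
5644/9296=17/28= 0.61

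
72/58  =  36/29 =1.24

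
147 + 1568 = 1715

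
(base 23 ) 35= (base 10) 74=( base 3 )2202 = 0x4a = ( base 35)24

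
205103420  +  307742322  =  512845742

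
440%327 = 113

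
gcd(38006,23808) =62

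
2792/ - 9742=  - 1 + 3475/4871 = - 0.29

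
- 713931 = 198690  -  912621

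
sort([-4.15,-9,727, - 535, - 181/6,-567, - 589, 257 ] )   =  [-589, - 567, - 535, - 181/6, - 9,-4.15,257, 727 ] 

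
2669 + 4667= 7336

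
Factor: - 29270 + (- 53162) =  - 82432 = - 2^9*7^1*23^1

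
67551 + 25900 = 93451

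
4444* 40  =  177760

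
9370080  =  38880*241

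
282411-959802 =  - 677391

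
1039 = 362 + 677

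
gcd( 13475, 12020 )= 5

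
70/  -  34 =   -  35/17 = -2.06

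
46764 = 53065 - 6301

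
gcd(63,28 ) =7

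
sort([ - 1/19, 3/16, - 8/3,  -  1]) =[ - 8/3, - 1, - 1/19, 3/16]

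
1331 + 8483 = 9814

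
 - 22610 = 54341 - 76951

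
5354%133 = 34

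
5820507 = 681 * 8547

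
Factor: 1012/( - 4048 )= - 2^(  -  2) = - 1/4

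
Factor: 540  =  2^2*3^3 * 5^1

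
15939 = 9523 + 6416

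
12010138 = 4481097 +7529041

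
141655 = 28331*5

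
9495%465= 195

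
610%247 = 116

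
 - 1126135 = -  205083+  - 921052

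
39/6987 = 13/2329 =0.01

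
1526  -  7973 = - 6447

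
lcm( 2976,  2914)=139872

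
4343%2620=1723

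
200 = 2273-2073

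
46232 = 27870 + 18362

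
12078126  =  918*13157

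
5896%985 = 971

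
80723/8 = 80723/8 = 10090.38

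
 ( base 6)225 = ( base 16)59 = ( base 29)32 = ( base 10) 89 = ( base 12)75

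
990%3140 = 990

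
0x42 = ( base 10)66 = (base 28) 2A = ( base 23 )2k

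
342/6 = 57 = 57.00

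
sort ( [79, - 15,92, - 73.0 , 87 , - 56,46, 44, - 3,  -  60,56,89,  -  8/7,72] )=[ - 73.0, - 60, - 56,  -  15, - 3, - 8/7 , 44,46,56,72 , 79,  87, 89,92 ]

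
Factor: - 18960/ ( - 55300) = 2^2 * 3^1*5^(  -  1 )*7^( - 1) = 12/35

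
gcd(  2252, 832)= 4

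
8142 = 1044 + 7098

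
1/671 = 1/671 = 0.00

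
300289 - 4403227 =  -4102938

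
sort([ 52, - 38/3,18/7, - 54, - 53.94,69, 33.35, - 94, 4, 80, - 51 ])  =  [ - 94 , - 54, - 53.94,-51, - 38/3,18/7,4,33.35,52,69, 80]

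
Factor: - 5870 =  - 2^1*5^1*587^1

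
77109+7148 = 84257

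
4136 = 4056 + 80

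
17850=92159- 74309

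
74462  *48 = 3574176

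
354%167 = 20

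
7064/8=883 = 883.00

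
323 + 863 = 1186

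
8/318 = 4/159 = 0.03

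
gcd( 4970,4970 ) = 4970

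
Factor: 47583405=3^2*5^1 * 89^1*109^2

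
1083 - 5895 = - 4812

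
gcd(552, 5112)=24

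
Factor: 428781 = 3^1*47^1*3041^1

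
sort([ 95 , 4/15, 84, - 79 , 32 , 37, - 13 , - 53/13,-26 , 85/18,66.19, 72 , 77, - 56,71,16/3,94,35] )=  [ - 79, - 56, - 26, - 13 ,  -  53/13, 4/15, 85/18, 16/3, 32 , 35,37, 66.19, 71,72, 77 , 84,  94, 95 ] 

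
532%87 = 10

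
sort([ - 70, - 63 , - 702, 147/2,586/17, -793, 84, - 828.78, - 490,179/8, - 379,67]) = [ - 828.78, - 793, - 702, -490, - 379,-70, - 63,179/8,586/17, 67,147/2,84]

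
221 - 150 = 71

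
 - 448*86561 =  - 38779328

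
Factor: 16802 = 2^1*31^1*271^1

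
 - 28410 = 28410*( - 1) 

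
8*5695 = 45560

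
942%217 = 74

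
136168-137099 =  - 931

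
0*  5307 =0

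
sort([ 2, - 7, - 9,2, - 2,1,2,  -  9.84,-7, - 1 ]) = [ - 9.84, -9, - 7, - 7, - 2, - 1,1,  2,2,2]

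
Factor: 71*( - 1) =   -  71 = - 71^1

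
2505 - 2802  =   - 297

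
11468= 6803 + 4665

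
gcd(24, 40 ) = 8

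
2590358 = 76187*34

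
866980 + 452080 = 1319060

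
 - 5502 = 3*(  -  1834)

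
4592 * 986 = 4527712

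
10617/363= 3539/121 = 29.25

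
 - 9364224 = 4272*(-2192 )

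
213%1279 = 213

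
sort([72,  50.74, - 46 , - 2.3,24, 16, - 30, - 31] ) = [ - 46 , - 31, - 30, - 2.3 , 16,24,50.74, 72]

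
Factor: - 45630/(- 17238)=45/17 = 3^2*5^1 * 17^( - 1 )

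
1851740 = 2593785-742045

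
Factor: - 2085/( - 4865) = 3^1*7^(  -  1)  =  3/7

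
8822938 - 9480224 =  - 657286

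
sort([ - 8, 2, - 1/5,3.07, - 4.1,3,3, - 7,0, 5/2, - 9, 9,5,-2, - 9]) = [ - 9, - 9, - 8, - 7, - 4.1 , - 2 ,-1/5, 0,2,5/2,3, 3, 3.07, 5,9] 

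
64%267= 64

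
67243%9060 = 3823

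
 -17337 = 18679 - 36016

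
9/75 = 3/25= 0.12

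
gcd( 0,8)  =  8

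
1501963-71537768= - 70035805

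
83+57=140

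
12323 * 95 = 1170685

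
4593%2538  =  2055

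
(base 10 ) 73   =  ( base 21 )3a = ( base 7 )133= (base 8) 111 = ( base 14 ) 53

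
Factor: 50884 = 2^2*12721^1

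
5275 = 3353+1922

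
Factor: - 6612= - 2^2*3^1* 19^1 *29^1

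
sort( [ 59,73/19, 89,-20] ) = [ - 20,73/19,59, 89]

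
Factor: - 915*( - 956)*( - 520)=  - 454864800 = - 2^5*3^1*5^2*  13^1*61^1*239^1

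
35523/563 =35523/563 = 63.10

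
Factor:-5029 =- 47^1*107^1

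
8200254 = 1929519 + 6270735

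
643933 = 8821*73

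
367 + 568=935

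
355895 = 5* 71179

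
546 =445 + 101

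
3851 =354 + 3497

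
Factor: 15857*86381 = 1369743517 = 101^1*157^1*86381^1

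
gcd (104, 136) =8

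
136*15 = 2040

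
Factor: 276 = 2^2*3^1 * 23^1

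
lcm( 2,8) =8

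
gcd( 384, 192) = 192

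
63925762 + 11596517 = 75522279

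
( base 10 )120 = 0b1111000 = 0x78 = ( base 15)80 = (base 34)3I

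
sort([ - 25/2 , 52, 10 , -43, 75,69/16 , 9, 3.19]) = [ - 43, - 25/2, 3.19,69/16,9,  10 , 52, 75 ] 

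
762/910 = 381/455 = 0.84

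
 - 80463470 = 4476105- 84939575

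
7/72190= 7/72190 = 0.00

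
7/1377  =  7/1377=0.01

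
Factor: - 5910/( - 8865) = 2^1*3^(-1) = 2/3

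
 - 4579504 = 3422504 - 8002008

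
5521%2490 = 541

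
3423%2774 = 649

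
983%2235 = 983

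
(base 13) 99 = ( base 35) 3l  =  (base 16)7e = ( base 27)4I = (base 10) 126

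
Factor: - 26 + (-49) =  - 75 = - 3^1 * 5^2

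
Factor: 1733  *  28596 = 49556868 = 2^2*3^1*1733^1*2383^1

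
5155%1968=1219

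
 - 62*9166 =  - 568292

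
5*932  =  4660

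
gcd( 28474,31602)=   46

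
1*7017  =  7017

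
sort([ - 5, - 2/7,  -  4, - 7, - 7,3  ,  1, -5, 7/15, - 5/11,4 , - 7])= [ - 7 , - 7,  -  7 ,-5 , - 5,-4, - 5/11,-2/7, 7/15 , 1, 3,4]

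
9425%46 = 41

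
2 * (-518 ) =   -  1036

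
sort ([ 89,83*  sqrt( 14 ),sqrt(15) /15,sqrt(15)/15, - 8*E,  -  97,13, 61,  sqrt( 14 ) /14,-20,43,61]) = [ - 97, - 8*E, - 20,sqrt( 15 ) /15, sqrt( 15)/15,sqrt(14)/14, 13,  43, 61, 61,89,  83*sqrt (14) ]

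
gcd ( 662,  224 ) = 2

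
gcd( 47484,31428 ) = 36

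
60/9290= 6/929=0.01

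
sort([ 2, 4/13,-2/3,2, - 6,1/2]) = [- 6, - 2/3, 4/13,1/2, 2, 2]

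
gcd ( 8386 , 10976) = 14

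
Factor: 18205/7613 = 5^1*11^1*23^( -1) = 55/23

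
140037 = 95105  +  44932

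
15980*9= 143820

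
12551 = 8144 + 4407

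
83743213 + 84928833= 168672046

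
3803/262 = 14+ 135/262 = 14.52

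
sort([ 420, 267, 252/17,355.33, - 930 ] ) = [ -930 , 252/17, 267, 355.33,420]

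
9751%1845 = 526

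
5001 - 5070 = - 69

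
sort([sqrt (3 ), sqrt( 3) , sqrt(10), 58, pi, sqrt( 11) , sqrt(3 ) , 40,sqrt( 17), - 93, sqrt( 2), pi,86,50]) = [ -93,sqrt( 2) , sqrt (3), sqrt(3),sqrt (3 ), pi, pi, sqrt(10), sqrt( 11), sqrt(17),  40,  50,58,86]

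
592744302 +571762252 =1164506554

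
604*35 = 21140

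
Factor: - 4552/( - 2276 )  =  2 = 2^1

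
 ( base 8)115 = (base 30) 2h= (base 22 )3B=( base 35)27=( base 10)77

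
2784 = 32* 87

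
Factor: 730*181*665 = 87866450 = 2^1*5^2*7^1*19^1*73^1*181^1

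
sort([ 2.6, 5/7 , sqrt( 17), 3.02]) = [ 5/7, 2.6, 3.02, sqrt(17)]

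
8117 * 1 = 8117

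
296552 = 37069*8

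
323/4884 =323/4884 = 0.07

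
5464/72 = 75 + 8/9= 75.89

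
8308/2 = 4154 = 4154.00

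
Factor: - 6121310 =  - 2^1*5^1*13^1*47087^1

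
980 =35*28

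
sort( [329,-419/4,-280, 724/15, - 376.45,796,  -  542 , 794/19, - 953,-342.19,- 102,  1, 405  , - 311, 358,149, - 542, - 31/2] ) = [-953,  -  542, - 542, - 376.45, - 342.19, - 311, - 280, - 419/4, - 102, - 31/2 , 1, 794/19 , 724/15, 149,329, 358,405,796] 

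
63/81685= 63/81685 = 0.00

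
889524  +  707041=1596565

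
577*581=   335237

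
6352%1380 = 832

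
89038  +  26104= 115142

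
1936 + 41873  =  43809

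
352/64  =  11/2 = 5.50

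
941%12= 5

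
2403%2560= 2403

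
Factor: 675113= 675113^1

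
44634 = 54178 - 9544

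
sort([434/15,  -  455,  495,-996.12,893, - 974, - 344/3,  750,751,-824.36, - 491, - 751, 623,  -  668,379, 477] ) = [ - 996.12, - 974, - 824.36,-751, - 668, - 491, - 455, - 344/3 , 434/15 , 379, 477,495, 623,750, 751,893] 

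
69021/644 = 107 + 113/644 =107.18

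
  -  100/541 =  - 100/541= - 0.18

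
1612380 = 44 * 36645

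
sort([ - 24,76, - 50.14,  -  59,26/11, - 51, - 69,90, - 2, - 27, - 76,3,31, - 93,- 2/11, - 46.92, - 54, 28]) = [-93,- 76, - 69, - 59, - 54, - 51, - 50.14, - 46.92, - 27,- 24,-2, - 2/11, 26/11, 3, 28, 31, 76,  90 ]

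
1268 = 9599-8331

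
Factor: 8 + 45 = 53^1 = 53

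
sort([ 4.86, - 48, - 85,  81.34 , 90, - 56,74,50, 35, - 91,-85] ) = [ - 91, - 85, - 85, - 56, - 48 , 4.86, 35, 50, 74, 81.34, 90] 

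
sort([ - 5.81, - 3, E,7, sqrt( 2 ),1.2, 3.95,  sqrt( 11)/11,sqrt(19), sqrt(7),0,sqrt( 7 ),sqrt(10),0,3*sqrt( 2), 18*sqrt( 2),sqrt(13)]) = [-5.81, - 3  ,  0,0,sqrt (11)/11,  1.2, sqrt(2), sqrt(7), sqrt(  7 ),E, sqrt(10), sqrt( 13), 3.95,3*sqrt(2), sqrt (19 ),  7, 18 * sqrt( 2 )]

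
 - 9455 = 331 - 9786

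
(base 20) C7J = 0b1001101011111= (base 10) 4959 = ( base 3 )20210200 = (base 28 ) 693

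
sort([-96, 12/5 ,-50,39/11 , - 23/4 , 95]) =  [ - 96,-50,  -  23/4, 12/5, 39/11, 95]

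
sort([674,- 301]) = [ - 301, 674]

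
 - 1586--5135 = 3549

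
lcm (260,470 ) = 12220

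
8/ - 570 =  - 1+ 281/285=-0.01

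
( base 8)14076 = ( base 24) AIE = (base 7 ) 24044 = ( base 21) e1b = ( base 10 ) 6206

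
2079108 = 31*67068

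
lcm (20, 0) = 0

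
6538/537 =12  +  94/537=12.18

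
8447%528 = 527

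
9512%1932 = 1784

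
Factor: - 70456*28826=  - 2030964656 = - 2^4*7^1 * 29^1*71^1*8807^1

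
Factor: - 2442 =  - 2^1*3^1 * 11^1*37^1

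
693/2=693/2 = 346.50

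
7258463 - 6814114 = 444349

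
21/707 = 3/101 = 0.03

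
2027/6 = 337 + 5/6  =  337.83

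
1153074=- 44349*( - 26)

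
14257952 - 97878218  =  - 83620266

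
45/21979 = 45/21979 = 0.00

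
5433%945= 708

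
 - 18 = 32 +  - 50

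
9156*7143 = 65401308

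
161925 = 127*1275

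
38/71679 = 38/71679 = 0.00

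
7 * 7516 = 52612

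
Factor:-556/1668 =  - 1/3 = -3^(-1)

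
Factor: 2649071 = 23^1*149^1*773^1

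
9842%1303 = 721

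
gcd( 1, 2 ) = 1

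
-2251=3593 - 5844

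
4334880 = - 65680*( - 66 ) 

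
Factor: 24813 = 3^3*919^1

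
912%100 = 12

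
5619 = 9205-3586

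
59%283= 59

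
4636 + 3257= 7893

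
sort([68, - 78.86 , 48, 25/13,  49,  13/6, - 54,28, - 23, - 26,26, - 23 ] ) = [- 78.86, - 54, - 26,- 23 , - 23,25/13 , 13/6, 26,28,  48 , 49,68 ]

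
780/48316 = 195/12079 = 0.02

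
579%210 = 159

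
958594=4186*229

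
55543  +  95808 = 151351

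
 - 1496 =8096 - 9592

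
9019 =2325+6694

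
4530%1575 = 1380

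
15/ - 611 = -15/611 = - 0.02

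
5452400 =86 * 63400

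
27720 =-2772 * ( - 10)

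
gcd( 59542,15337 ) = 7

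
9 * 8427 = 75843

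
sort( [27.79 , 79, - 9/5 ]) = [ - 9/5, 27.79,79] 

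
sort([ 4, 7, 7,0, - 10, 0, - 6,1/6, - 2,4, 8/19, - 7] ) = [ - 10,-7 ,- 6,-2, 0, 0, 1/6 , 8/19,4,  4,7, 7]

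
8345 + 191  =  8536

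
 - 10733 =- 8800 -1933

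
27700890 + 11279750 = 38980640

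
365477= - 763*( - 479 )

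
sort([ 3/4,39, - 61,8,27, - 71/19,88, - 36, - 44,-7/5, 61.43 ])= [ - 61, - 44, - 36,-71/19, - 7/5, 3/4,8,27, 39,61.43,88] 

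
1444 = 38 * 38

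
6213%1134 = 543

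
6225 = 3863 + 2362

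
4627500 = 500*9255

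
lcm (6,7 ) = 42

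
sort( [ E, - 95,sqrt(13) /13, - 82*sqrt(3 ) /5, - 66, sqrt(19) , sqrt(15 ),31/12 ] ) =[ - 95, - 66 , - 82*sqrt( 3)/5,sqrt(  13 ) /13, 31/12, E, sqrt( 15),sqrt(19 )]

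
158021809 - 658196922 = -500175113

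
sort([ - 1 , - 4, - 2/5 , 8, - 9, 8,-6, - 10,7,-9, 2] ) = [ - 10, - 9,-9, - 6, - 4, - 1, - 2/5, 2,7, 8, 8]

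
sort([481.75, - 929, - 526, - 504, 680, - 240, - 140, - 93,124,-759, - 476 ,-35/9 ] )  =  [ - 929,- 759, - 526, - 504, - 476, - 240, - 140, - 93, - 35/9,124,481.75 , 680 ] 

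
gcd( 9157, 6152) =1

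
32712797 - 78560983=-45848186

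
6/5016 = 1/836  =  0.00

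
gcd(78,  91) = 13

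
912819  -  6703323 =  -5790504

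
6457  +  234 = 6691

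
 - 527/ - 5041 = 527/5041 = 0.10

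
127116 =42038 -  - 85078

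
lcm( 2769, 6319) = 246441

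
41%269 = 41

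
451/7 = 451/7 = 64.43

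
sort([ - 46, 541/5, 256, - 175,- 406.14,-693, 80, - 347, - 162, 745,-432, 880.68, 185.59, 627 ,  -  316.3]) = [ - 693, - 432, - 406.14, - 347, - 316.3, - 175, - 162, - 46 , 80, 541/5, 185.59, 256, 627, 745,880.68]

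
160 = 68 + 92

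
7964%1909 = 328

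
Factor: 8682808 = 2^3*1085351^1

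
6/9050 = 3/4525 = 0.00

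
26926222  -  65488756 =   -  38562534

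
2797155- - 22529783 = 25326938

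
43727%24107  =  19620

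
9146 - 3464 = 5682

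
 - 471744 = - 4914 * 96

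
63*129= 8127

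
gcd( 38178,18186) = 42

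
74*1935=143190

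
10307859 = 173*59583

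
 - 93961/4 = -93961/4 = - 23490.25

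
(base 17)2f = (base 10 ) 49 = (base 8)61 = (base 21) 27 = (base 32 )1H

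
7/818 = 7/818 = 0.01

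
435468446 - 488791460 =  - 53323014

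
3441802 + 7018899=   10460701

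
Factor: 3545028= 2^2 * 3^2*98473^1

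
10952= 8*1369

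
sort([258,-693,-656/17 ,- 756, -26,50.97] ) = [-756, - 693, -656/17,-26,50.97, 258] 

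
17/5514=17/5514 = 0.00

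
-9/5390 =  -9/5390 = - 0.00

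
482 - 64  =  418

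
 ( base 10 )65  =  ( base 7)122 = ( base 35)1U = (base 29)27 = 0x41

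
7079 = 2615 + 4464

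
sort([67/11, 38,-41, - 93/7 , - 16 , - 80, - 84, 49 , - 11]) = [ - 84, - 80,-41,-16, - 93/7, - 11,  67/11, 38,49] 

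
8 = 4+4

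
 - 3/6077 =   -  3/6077=- 0.00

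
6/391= 6/391 = 0.02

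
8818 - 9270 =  - 452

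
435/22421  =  435/22421 = 0.02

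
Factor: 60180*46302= 2786454360 = 2^3* 3^2* 5^1*17^1*59^1 * 7717^1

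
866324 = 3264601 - 2398277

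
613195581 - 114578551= 498617030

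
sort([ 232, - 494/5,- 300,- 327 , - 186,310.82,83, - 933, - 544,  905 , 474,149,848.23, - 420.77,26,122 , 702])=[ - 933, - 544,-420.77, - 327,-300,-186,-494/5,26, 83, 122,149,232,310.82,474,702 , 848.23 , 905] 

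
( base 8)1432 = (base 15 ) 37E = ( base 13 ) 491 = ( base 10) 794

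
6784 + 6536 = 13320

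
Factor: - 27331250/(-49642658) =5^5*13^ ( -1 )*4373^1*1909333^(-1)= 13665625/24821329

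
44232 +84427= 128659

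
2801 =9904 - 7103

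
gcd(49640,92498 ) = 2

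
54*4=216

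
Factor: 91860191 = 199^1*461609^1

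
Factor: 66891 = 3^1*11^1*2027^1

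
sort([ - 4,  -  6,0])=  [- 6, - 4, 0 ]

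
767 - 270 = 497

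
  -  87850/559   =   - 158 + 472/559 = - 157.16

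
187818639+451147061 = 638965700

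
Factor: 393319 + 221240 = 614559 = 3^1*11^2*1693^1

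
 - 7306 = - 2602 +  - 4704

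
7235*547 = 3957545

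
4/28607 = 4/28607 = 0.00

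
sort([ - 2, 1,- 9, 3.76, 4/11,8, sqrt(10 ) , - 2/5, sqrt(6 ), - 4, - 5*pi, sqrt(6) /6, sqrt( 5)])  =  [  -  5* pi, - 9, - 4, -2,-2/5, 4/11, sqrt(6)/6, 1, sqrt(5)  ,  sqrt (6 ), sqrt ( 10 ),  3.76, 8 ] 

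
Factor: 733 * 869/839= 11^1 * 79^1*733^1*839^( - 1 ) = 636977/839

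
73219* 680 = 49788920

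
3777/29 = 3777/29= 130.24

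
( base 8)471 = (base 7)625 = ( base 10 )313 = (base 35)8X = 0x139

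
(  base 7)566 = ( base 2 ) 100100101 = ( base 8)445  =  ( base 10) 293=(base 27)an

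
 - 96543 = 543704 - 640247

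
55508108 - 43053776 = 12454332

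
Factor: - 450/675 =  - 2^1 *3^( - 1) = -2/3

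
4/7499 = 4/7499 = 0.00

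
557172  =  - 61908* ( - 9)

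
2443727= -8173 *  ( - 299 )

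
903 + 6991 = 7894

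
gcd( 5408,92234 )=2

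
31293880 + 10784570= 42078450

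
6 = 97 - 91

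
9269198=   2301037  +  6968161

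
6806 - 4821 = 1985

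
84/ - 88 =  - 1  +  1/22  =  - 0.95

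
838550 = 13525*62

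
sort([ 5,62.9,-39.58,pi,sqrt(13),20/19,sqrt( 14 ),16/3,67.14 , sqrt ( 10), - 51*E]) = [ - 51* E, - 39.58 , 20/19,pi,sqrt( 10),  sqrt( 13),sqrt( 14), 5, 16/3, 62.9 , 67.14] 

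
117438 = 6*19573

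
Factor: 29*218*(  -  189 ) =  - 2^1*3^3 * 7^1 * 29^1*109^1 = - 1194858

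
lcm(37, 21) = 777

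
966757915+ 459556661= 1426314576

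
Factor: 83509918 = 2^1*23^1 * 1109^1*1637^1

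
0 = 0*62931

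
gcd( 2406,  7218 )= 2406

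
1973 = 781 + 1192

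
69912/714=97 + 109/119  =  97.92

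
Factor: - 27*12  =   - 2^2 * 3^4 = -324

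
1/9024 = 1/9024 = 0.00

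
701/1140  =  701/1140  =  0.61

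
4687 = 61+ 4626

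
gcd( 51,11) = 1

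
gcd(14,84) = 14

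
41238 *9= 371142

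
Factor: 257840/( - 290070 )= - 2^3 * 3^(-2) =-8/9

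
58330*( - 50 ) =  - 2916500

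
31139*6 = 186834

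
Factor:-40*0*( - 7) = 0^1 = 0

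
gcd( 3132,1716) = 12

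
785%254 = 23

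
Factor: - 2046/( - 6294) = 341/1049 = 11^1*31^1*1049^( - 1 )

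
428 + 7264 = 7692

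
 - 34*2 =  - 68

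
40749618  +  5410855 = 46160473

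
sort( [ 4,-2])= [ - 2, 4 ]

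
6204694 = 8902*697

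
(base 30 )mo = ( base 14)36C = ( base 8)1254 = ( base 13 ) 408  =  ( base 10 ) 684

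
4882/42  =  2441/21 = 116.24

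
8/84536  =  1/10567 =0.00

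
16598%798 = 638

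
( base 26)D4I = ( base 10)8910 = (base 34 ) 7O2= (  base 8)21316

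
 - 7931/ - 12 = 7931/12 = 660.92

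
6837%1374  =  1341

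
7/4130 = 1/590 = 0.00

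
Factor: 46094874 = 2^1*3^1*7^1*19^1* 47^1*1229^1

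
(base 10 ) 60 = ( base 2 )111100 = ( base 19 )33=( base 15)40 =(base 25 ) 2A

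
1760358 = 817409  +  942949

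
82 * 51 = 4182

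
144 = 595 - 451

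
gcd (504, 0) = 504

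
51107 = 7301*7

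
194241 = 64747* 3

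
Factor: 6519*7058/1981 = 2^1*3^1* 7^( - 1) * 41^1*53^1*283^( - 1)*3529^1 = 46011102/1981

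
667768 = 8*83471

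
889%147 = 7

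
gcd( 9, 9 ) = 9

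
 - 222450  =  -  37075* 6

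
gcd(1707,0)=1707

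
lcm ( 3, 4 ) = 12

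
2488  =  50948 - 48460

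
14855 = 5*2971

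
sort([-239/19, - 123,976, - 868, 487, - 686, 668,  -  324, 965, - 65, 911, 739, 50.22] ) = [-868 , - 686, - 324, - 123, - 65,-239/19,  50.22,487, 668, 739, 911, 965, 976 ] 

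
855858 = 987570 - 131712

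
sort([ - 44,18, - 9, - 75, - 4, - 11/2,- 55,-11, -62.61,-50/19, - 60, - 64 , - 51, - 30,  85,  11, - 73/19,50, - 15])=[ - 75, - 64, - 62.61 , - 60 , - 55, - 51, -44,- 30, - 15,- 11, - 9,  -  11/2, - 4, - 73/19,  -  50/19,11,18, 50,  85 ]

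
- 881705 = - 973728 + 92023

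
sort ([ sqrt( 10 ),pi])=[ pi,sqrt( 10) ] 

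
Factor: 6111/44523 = 7/51  =  3^( - 1)*7^1*17^( -1 ) 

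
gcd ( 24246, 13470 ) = 2694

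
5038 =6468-1430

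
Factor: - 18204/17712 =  -2^(-2 )*3^(  -  2)*37^1 = - 37/36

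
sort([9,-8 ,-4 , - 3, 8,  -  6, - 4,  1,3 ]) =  [  -  8, - 6, - 4,-4, -3,1,  3,  8,9]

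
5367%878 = 99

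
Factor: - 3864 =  - 2^3*3^1*7^1* 23^1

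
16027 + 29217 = 45244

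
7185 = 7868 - 683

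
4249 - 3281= 968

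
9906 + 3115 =13021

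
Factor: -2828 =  - 2^2*7^1*101^1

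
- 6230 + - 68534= -74764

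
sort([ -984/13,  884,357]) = [ - 984/13,  357, 884 ]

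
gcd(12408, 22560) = 1128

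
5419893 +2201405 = 7621298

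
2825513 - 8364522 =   -  5539009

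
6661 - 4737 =1924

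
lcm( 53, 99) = 5247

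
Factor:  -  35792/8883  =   - 2^4*3^ (-3)*7^(  -  1)* 47^(-1) * 2237^1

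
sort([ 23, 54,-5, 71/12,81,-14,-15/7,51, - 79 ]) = [ -79, - 14,-5, - 15/7,71/12,23, 51, 54, 81 ] 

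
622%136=78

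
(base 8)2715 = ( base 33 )1c0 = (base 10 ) 1485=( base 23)2id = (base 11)1130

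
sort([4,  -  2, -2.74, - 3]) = [ - 3, - 2.74, - 2,4 ] 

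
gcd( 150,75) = 75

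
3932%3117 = 815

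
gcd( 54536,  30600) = 136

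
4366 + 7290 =11656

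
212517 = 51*4167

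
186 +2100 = 2286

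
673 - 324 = 349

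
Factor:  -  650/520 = -5/4= - 2^ ( - 2)  *  5^1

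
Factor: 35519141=7^1  *  61^1 * 193^1*431^1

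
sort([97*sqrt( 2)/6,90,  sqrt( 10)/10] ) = [ sqrt(10 ) /10 , 97*sqrt(2)/6,90 ]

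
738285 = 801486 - 63201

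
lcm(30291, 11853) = 272619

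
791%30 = 11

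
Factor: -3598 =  - 2^1 * 7^1 * 257^1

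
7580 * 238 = 1804040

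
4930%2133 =664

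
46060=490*94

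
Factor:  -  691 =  - 691^1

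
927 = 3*309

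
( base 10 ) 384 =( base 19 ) 114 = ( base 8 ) 600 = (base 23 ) GG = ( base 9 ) 466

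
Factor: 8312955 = 3^1 * 5^1 *7^1*41^1 * 1931^1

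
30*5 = 150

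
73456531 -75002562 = - 1546031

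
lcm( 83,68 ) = 5644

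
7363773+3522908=10886681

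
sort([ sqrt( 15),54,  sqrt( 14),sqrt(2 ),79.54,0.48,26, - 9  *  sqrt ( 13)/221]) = [ - 9 * sqrt(13)/221,0.48,sqrt(2),sqrt(14),sqrt( 15 ) , 26, 54,79.54 ] 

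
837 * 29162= 24408594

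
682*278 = 189596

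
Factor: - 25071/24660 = -61/60 = -  2^(-2)*3^( - 1)*5^( - 1)*61^1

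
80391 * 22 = 1768602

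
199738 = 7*28534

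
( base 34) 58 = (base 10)178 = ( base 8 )262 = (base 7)343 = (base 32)5i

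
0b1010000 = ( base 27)2q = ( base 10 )80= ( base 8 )120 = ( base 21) 3H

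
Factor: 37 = 37^1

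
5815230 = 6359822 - 544592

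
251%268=251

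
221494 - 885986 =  - 664492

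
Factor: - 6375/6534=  - 2^ ( - 1)*3^( - 2 )* 5^3*11^ (-2 )*17^1 = -2125/2178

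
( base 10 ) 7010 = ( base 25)b5a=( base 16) 1b62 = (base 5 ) 211020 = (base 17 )1746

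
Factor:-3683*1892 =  - 2^2*11^1 *29^1*43^1*127^1 = - 6968236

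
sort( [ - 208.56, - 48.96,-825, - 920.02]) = [-920.02, - 825,-208.56, - 48.96]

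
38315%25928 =12387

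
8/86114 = 4/43057 = 0.00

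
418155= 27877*15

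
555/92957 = 555/92957 = 0.01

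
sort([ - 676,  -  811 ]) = [ - 811,  -  676 ] 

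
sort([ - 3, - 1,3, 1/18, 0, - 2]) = [-3, - 2, - 1, 0, 1/18, 3 ]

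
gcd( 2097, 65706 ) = 699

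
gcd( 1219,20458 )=53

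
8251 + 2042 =10293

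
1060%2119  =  1060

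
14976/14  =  7488/7=1069.71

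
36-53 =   -  17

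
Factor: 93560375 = 5^3 * 449^1*1667^1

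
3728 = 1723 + 2005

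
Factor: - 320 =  - 2^6*5^1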